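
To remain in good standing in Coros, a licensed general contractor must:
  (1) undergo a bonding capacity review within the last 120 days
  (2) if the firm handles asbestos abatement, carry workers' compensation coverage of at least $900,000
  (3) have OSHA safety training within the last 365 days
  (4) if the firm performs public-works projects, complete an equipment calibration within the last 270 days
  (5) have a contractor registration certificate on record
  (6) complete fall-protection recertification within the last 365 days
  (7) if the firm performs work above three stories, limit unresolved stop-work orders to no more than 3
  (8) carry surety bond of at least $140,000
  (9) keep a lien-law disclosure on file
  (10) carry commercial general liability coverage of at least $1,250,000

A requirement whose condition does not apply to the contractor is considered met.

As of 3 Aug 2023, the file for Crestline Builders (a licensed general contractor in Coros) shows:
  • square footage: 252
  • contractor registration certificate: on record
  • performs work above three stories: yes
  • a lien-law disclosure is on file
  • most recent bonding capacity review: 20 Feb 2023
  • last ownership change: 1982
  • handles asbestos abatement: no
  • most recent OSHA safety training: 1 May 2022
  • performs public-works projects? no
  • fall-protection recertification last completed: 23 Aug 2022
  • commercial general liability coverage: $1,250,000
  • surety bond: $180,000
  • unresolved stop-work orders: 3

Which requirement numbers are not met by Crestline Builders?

1. bonding capacity review 164 days ago vs limit 120 → not met
2. condition 'handles asbestos abatement' does not hold → requirement n/a → met
3. OSHA safety training 459 days ago vs limit 365 → not met
4. condition 'performs public-works projects' does not hold → requirement n/a → met
5. contractor registration certificate present → met
6. fall-protection recertification 345 days ago vs limit 365 → met
7. condition 'performs work above three stories' holds; unresolved stop-work orders 3 ≤ 3 → met
8. surety bond $180,000 ≥ $140,000 → met
9. lien-law disclosure present → met
10. commercial general liability coverage $1,250,000 ≥ $1,250,000 → met
Not met: 1, 3

1, 3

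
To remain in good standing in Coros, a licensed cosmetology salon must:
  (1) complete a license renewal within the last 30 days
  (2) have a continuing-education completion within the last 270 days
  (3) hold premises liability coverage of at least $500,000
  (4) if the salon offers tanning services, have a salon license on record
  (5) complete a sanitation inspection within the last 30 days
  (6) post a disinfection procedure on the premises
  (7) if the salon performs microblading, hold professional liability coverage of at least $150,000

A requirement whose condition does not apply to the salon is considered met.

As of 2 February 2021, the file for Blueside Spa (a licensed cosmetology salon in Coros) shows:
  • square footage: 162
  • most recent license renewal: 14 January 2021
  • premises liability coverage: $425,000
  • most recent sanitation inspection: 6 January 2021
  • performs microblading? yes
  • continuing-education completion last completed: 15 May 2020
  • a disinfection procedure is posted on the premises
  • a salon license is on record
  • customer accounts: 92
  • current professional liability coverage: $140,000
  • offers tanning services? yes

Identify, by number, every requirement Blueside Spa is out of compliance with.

1. license renewal 19 days ago vs limit 30 → met
2. continuing-education completion 263 days ago vs limit 270 → met
3. premises liability coverage $425,000 < $500,000 → not met
4. condition 'offers tanning services' holds; salon license present → met
5. sanitation inspection 27 days ago vs limit 30 → met
6. disinfection procedure present → met
7. condition 'performs microblading' holds; professional liability coverage $140,000 < $150,000 → not met
Not met: 3, 7

3, 7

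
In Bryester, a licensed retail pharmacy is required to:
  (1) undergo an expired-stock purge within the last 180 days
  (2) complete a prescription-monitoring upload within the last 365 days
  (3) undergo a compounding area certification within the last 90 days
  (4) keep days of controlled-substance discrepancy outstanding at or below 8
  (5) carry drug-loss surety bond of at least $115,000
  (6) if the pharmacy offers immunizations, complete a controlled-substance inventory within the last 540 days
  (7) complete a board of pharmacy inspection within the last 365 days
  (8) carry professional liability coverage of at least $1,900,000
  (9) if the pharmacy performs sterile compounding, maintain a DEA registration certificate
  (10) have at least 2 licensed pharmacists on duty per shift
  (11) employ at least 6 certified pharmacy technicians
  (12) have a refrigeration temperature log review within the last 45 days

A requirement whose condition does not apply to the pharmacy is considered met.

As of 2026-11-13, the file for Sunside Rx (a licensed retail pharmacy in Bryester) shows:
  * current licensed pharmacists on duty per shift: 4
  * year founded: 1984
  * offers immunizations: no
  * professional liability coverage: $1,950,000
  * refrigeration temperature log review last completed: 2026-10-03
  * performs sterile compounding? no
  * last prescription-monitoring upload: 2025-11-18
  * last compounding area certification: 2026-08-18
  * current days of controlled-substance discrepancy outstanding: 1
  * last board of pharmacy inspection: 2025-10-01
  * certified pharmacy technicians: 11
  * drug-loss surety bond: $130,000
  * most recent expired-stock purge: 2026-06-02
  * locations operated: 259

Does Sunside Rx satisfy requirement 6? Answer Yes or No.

Yes

6. condition 'offers immunizations' does not hold → requirement n/a → met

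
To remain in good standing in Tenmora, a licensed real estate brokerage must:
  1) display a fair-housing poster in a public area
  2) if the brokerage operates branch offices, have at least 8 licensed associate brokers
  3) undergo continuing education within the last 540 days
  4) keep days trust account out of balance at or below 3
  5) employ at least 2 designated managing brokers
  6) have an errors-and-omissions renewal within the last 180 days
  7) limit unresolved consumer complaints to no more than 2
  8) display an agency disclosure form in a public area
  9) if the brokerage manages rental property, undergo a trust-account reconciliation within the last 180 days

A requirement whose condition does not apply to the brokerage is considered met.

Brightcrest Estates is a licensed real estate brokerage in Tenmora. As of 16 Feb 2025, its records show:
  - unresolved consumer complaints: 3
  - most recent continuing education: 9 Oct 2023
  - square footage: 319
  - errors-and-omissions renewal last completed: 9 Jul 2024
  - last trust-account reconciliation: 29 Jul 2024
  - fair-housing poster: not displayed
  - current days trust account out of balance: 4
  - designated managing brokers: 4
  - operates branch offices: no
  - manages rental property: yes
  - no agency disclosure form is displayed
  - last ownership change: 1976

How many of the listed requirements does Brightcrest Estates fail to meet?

1. fair-housing poster absent → not met
2. condition 'operates branch offices' does not hold → requirement n/a → met
3. continuing education 496 days ago vs limit 540 → met
4. days trust account out of balance 4 > 3 → not met
5. designated managing brokers 4 ≥ 2 → met
6. errors-and-omissions renewal 222 days ago vs limit 180 → not met
7. unresolved consumer complaints 3 > 2 → not met
8. agency disclosure form absent → not met
9. condition 'manages rental property' holds; trust-account reconciliation 202 days ago vs limit 180 → not met
Not met: 6 of 9

6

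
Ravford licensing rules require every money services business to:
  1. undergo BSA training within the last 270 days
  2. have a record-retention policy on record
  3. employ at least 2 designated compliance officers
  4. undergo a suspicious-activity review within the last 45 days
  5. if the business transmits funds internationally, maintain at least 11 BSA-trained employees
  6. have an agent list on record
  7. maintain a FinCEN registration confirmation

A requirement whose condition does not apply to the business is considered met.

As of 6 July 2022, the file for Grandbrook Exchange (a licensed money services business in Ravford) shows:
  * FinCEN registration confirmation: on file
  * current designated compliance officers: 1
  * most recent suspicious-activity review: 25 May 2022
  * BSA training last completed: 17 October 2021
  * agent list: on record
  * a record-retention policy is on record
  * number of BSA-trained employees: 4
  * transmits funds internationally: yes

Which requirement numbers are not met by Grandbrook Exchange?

3, 5

1. BSA training 262 days ago vs limit 270 → met
2. record-retention policy present → met
3. designated compliance officers 1 < 2 → not met
4. suspicious-activity review 42 days ago vs limit 45 → met
5. condition 'transmits funds internationally' holds; BSA-trained employees 4 < 11 → not met
6. agent list present → met
7. FinCEN registration confirmation present → met
Not met: 3, 5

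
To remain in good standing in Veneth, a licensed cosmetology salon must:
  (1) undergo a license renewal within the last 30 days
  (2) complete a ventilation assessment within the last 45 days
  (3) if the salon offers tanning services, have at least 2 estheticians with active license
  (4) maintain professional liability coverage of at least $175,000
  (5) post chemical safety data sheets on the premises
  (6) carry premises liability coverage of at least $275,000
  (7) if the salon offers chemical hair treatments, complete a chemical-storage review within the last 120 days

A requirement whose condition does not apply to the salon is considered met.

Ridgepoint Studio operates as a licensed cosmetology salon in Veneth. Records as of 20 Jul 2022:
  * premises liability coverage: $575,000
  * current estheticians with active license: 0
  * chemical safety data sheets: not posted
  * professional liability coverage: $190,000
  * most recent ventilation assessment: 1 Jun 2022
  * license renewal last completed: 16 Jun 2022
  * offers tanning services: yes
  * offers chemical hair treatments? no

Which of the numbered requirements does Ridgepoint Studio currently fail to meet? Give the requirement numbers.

1, 2, 3, 5

1. license renewal 34 days ago vs limit 30 → not met
2. ventilation assessment 49 days ago vs limit 45 → not met
3. condition 'offers tanning services' holds; estheticians with active license 0 < 2 → not met
4. professional liability coverage $190,000 ≥ $175,000 → met
5. chemical safety data sheets absent → not met
6. premises liability coverage $575,000 ≥ $275,000 → met
7. condition 'offers chemical hair treatments' does not hold → requirement n/a → met
Not met: 1, 2, 3, 5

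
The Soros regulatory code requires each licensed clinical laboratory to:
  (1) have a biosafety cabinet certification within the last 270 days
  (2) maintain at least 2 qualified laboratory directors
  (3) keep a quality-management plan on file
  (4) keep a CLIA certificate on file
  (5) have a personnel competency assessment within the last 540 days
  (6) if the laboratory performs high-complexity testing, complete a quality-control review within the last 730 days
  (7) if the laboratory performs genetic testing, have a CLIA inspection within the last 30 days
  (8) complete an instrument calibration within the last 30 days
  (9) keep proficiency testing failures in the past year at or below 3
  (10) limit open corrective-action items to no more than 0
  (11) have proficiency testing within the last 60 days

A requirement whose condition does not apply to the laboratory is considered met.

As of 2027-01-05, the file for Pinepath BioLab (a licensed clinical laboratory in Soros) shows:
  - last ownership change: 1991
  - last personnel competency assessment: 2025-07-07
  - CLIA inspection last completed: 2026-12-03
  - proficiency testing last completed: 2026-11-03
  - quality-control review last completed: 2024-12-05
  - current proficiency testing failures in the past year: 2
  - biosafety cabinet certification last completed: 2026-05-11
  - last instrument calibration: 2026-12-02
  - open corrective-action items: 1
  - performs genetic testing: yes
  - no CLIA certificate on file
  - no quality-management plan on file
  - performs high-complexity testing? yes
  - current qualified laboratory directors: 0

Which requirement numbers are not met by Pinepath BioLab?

1. biosafety cabinet certification 239 days ago vs limit 270 → met
2. qualified laboratory directors 0 < 2 → not met
3. quality-management plan absent → not met
4. CLIA certificate absent → not met
5. personnel competency assessment 547 days ago vs limit 540 → not met
6. condition 'performs high-complexity testing' holds; quality-control review 761 days ago vs limit 730 → not met
7. condition 'performs genetic testing' holds; CLIA inspection 33 days ago vs limit 30 → not met
8. instrument calibration 34 days ago vs limit 30 → not met
9. proficiency testing failures in the past year 2 ≤ 3 → met
10. open corrective-action items 1 > 0 → not met
11. proficiency testing 63 days ago vs limit 60 → not met
Not met: 2, 3, 4, 5, 6, 7, 8, 10, 11

2, 3, 4, 5, 6, 7, 8, 10, 11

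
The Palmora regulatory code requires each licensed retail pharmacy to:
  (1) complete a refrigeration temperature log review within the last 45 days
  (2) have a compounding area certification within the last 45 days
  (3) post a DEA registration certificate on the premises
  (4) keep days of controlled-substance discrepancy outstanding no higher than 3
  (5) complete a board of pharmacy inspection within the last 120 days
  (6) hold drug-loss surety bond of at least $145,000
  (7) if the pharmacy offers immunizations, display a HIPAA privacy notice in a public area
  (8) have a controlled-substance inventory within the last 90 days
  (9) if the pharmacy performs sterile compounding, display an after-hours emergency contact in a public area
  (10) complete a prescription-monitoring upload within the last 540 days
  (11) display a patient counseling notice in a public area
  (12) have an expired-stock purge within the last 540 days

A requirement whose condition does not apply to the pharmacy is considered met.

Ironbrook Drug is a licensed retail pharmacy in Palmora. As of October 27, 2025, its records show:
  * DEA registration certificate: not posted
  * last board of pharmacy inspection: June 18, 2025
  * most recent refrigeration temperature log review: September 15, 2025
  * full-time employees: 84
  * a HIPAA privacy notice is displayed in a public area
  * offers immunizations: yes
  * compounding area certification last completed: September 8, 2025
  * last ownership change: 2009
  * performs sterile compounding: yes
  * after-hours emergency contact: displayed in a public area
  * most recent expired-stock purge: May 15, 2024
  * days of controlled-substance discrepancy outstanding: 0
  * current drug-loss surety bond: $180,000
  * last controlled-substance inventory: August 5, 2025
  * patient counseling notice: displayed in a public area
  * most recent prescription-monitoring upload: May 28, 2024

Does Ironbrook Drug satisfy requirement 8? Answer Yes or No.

8. controlled-substance inventory 83 days ago vs limit 90 → met

Yes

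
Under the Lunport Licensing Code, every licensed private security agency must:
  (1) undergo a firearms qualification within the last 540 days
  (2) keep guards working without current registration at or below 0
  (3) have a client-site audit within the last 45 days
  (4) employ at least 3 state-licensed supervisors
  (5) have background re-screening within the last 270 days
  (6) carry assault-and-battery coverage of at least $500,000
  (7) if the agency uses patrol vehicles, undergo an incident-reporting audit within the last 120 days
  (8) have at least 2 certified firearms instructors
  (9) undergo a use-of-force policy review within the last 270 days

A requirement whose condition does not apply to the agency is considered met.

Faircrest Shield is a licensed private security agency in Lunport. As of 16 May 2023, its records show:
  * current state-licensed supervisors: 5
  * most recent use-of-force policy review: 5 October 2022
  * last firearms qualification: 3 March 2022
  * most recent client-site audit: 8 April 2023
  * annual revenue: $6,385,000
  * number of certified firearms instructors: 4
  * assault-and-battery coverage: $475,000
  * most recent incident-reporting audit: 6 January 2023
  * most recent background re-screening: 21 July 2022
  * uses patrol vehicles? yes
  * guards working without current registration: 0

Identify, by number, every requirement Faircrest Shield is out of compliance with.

1. firearms qualification 439 days ago vs limit 540 → met
2. guards working without current registration 0 ≤ 0 → met
3. client-site audit 38 days ago vs limit 45 → met
4. state-licensed supervisors 5 ≥ 3 → met
5. background re-screening 299 days ago vs limit 270 → not met
6. assault-and-battery coverage $475,000 < $500,000 → not met
7. condition 'uses patrol vehicles' holds; incident-reporting audit 130 days ago vs limit 120 → not met
8. certified firearms instructors 4 ≥ 2 → met
9. use-of-force policy review 223 days ago vs limit 270 → met
Not met: 5, 6, 7

5, 6, 7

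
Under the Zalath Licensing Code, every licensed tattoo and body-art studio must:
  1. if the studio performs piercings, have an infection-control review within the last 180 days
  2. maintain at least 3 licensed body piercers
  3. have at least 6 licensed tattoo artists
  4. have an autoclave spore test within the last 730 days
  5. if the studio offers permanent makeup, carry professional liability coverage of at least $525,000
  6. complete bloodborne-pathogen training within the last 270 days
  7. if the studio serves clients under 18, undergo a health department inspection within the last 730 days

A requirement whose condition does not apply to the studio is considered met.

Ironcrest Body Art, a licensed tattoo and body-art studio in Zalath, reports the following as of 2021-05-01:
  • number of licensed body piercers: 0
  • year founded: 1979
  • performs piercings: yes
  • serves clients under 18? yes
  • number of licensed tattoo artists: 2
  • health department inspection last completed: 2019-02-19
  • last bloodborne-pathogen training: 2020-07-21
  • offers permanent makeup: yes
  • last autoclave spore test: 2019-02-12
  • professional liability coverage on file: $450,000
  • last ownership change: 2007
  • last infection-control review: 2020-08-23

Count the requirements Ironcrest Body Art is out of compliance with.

7

1. condition 'performs piercings' holds; infection-control review 251 days ago vs limit 180 → not met
2. licensed body piercers 0 < 3 → not met
3. licensed tattoo artists 2 < 6 → not met
4. autoclave spore test 809 days ago vs limit 730 → not met
5. condition 'offers permanent makeup' holds; professional liability coverage $450,000 < $525,000 → not met
6. bloodborne-pathogen training 284 days ago vs limit 270 → not met
7. condition 'serves clients under 18' holds; health department inspection 802 days ago vs limit 730 → not met
Not met: 7 of 7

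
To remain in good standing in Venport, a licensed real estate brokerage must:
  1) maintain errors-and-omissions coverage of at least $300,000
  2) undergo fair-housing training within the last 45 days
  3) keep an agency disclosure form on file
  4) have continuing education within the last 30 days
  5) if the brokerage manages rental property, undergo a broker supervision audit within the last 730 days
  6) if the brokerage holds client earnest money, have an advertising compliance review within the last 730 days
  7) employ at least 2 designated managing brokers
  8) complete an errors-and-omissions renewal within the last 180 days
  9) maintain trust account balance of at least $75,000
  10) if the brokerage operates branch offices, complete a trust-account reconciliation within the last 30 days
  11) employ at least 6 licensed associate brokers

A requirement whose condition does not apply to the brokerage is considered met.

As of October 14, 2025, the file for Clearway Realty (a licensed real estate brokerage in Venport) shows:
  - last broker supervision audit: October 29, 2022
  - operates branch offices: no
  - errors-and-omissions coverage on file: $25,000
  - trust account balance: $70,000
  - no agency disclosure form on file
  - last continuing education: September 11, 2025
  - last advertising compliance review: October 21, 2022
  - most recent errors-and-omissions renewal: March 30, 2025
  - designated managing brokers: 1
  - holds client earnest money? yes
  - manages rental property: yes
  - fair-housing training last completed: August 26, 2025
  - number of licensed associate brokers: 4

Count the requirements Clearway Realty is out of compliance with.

10

1. errors-and-omissions coverage $25,000 < $300,000 → not met
2. fair-housing training 49 days ago vs limit 45 → not met
3. agency disclosure form absent → not met
4. continuing education 33 days ago vs limit 30 → not met
5. condition 'manages rental property' holds; broker supervision audit 1081 days ago vs limit 730 → not met
6. condition 'holds client earnest money' holds; advertising compliance review 1089 days ago vs limit 730 → not met
7. designated managing brokers 1 < 2 → not met
8. errors-and-omissions renewal 198 days ago vs limit 180 → not met
9. trust account balance $70,000 < $75,000 → not met
10. condition 'operates branch offices' does not hold → requirement n/a → met
11. licensed associate brokers 4 < 6 → not met
Not met: 10 of 11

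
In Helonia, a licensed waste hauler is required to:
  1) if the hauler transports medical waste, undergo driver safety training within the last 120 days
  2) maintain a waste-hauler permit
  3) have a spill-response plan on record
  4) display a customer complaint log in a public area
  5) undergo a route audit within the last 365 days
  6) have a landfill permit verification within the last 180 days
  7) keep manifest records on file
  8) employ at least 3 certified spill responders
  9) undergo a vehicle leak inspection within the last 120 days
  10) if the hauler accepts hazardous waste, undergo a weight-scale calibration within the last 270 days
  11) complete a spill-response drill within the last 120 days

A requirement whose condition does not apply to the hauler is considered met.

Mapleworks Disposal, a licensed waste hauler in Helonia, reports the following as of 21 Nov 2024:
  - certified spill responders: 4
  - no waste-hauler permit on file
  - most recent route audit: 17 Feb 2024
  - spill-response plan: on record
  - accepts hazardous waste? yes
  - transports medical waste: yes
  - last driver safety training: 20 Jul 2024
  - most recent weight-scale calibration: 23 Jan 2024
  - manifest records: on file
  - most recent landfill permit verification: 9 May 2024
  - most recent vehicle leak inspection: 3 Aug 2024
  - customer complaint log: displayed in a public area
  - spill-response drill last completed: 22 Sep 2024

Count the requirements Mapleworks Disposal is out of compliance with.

4

1. condition 'transports medical waste' holds; driver safety training 124 days ago vs limit 120 → not met
2. waste-hauler permit absent → not met
3. spill-response plan present → met
4. customer complaint log present → met
5. route audit 278 days ago vs limit 365 → met
6. landfill permit verification 196 days ago vs limit 180 → not met
7. manifest records present → met
8. certified spill responders 4 ≥ 3 → met
9. vehicle leak inspection 110 days ago vs limit 120 → met
10. condition 'accepts hazardous waste' holds; weight-scale calibration 303 days ago vs limit 270 → not met
11. spill-response drill 60 days ago vs limit 120 → met
Not met: 4 of 11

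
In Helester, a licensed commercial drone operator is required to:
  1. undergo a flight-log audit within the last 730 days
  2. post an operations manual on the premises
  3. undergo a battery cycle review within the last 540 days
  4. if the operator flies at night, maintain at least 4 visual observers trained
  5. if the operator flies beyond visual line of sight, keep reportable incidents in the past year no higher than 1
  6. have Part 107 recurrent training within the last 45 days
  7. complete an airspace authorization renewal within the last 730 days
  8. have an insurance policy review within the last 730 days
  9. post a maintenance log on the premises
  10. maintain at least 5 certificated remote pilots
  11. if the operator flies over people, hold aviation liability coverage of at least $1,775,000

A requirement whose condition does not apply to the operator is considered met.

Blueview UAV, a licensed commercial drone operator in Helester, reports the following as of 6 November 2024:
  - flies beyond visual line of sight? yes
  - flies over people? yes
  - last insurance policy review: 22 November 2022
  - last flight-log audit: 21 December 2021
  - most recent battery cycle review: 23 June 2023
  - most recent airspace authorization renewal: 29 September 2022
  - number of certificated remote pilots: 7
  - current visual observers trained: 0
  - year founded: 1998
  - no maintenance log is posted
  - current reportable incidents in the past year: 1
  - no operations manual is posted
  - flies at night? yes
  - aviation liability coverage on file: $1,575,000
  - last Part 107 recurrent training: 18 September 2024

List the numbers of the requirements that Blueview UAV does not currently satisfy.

1, 2, 4, 6, 7, 9, 11

1. flight-log audit 1051 days ago vs limit 730 → not met
2. operations manual absent → not met
3. battery cycle review 502 days ago vs limit 540 → met
4. condition 'flies at night' holds; visual observers trained 0 < 4 → not met
5. condition 'flies beyond visual line of sight' holds; reportable incidents in the past year 1 ≤ 1 → met
6. Part 107 recurrent training 49 days ago vs limit 45 → not met
7. airspace authorization renewal 769 days ago vs limit 730 → not met
8. insurance policy review 715 days ago vs limit 730 → met
9. maintenance log absent → not met
10. certificated remote pilots 7 ≥ 5 → met
11. condition 'flies over people' holds; aviation liability coverage $1,575,000 < $1,775,000 → not met
Not met: 1, 2, 4, 6, 7, 9, 11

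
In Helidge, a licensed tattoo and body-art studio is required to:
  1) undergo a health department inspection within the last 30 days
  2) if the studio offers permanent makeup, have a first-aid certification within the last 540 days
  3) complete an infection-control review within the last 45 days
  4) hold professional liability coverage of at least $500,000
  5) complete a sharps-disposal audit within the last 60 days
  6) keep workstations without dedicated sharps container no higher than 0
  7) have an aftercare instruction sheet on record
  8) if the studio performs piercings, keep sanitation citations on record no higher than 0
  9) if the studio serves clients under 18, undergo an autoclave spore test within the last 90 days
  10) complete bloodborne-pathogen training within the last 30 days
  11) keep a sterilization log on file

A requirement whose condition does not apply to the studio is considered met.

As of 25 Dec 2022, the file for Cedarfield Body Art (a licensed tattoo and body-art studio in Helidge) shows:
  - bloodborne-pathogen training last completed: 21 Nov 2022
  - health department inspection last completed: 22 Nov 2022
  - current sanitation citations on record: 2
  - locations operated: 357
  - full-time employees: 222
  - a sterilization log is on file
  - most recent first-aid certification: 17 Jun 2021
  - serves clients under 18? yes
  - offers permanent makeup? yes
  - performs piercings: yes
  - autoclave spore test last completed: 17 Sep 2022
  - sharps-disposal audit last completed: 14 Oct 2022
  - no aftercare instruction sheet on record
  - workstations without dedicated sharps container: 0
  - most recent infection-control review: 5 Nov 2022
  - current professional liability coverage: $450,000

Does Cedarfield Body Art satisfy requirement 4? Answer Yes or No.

4. professional liability coverage $450,000 < $500,000 → not met

No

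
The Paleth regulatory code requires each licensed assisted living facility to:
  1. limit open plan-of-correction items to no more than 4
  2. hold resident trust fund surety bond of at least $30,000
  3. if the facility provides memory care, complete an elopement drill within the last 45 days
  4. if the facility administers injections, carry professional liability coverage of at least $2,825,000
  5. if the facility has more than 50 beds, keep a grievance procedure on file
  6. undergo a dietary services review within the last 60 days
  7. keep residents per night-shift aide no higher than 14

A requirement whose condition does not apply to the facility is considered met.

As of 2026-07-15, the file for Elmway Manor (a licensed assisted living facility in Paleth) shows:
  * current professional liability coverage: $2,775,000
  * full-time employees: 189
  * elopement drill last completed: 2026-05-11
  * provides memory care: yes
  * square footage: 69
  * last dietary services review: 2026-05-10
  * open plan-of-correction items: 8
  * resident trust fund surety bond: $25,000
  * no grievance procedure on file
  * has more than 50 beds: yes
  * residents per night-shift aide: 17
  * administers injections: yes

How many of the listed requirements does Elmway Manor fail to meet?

7

1. open plan-of-correction items 8 > 4 → not met
2. resident trust fund surety bond $25,000 < $30,000 → not met
3. condition 'provides memory care' holds; elopement drill 65 days ago vs limit 45 → not met
4. condition 'administers injections' holds; professional liability coverage $2,775,000 < $2,825,000 → not met
5. condition 'has more than 50 beds' holds; grievance procedure absent → not met
6. dietary services review 66 days ago vs limit 60 → not met
7. residents per night-shift aide 17 > 14 → not met
Not met: 7 of 7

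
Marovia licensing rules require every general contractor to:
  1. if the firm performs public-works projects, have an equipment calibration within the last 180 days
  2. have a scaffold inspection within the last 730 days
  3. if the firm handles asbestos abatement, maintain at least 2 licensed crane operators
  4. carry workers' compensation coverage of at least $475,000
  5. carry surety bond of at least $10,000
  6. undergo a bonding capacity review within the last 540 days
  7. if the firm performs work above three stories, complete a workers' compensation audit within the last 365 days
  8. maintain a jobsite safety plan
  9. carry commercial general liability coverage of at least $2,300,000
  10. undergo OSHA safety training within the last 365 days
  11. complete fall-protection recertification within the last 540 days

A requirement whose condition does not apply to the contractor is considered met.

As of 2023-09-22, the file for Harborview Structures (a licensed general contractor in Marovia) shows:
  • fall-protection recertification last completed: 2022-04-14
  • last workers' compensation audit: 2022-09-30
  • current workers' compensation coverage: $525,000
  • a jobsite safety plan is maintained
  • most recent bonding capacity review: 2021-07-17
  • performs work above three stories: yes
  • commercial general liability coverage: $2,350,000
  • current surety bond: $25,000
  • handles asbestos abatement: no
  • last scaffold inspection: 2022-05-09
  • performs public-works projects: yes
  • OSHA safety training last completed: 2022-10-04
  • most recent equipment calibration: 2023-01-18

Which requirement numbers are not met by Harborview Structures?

1. condition 'performs public-works projects' holds; equipment calibration 247 days ago vs limit 180 → not met
2. scaffold inspection 501 days ago vs limit 730 → met
3. condition 'handles asbestos abatement' does not hold → requirement n/a → met
4. workers' compensation coverage $525,000 ≥ $475,000 → met
5. surety bond $25,000 ≥ $10,000 → met
6. bonding capacity review 797 days ago vs limit 540 → not met
7. condition 'performs work above three stories' holds; workers' compensation audit 357 days ago vs limit 365 → met
8. jobsite safety plan present → met
9. commercial general liability coverage $2,350,000 ≥ $2,300,000 → met
10. OSHA safety training 353 days ago vs limit 365 → met
11. fall-protection recertification 526 days ago vs limit 540 → met
Not met: 1, 6

1, 6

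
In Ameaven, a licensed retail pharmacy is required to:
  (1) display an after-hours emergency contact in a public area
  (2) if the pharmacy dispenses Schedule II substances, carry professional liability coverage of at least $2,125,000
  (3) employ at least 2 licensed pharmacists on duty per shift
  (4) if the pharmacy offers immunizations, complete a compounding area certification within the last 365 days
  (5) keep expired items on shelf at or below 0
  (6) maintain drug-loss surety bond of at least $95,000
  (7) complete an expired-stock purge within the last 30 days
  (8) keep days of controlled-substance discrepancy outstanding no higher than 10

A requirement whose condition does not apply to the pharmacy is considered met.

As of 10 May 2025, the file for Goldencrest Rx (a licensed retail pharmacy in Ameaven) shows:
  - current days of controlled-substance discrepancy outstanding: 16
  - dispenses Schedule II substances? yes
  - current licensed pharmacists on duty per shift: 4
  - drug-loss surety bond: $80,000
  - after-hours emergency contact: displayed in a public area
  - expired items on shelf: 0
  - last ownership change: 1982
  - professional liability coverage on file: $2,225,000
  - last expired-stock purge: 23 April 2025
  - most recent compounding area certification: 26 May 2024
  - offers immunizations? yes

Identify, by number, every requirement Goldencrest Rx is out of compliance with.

1. after-hours emergency contact present → met
2. condition 'dispenses Schedule II substances' holds; professional liability coverage $2,225,000 ≥ $2,125,000 → met
3. licensed pharmacists on duty per shift 4 ≥ 2 → met
4. condition 'offers immunizations' holds; compounding area certification 349 days ago vs limit 365 → met
5. expired items on shelf 0 ≤ 0 → met
6. drug-loss surety bond $80,000 < $95,000 → not met
7. expired-stock purge 17 days ago vs limit 30 → met
8. days of controlled-substance discrepancy outstanding 16 > 10 → not met
Not met: 6, 8

6, 8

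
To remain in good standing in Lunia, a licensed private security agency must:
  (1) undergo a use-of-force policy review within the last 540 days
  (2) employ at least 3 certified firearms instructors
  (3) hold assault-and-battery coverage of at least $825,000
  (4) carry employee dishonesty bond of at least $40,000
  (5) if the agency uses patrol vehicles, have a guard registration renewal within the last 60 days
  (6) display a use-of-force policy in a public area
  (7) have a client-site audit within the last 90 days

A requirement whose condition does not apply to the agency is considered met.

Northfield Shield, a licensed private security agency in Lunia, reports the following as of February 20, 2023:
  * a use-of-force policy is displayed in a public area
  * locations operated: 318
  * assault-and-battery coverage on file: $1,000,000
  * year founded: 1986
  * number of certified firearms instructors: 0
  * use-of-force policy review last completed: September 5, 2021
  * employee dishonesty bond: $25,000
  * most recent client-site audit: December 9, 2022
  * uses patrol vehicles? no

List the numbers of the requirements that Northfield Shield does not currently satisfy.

1. use-of-force policy review 533 days ago vs limit 540 → met
2. certified firearms instructors 0 < 3 → not met
3. assault-and-battery coverage $1,000,000 ≥ $825,000 → met
4. employee dishonesty bond $25,000 < $40,000 → not met
5. condition 'uses patrol vehicles' does not hold → requirement n/a → met
6. use-of-force policy present → met
7. client-site audit 73 days ago vs limit 90 → met
Not met: 2, 4

2, 4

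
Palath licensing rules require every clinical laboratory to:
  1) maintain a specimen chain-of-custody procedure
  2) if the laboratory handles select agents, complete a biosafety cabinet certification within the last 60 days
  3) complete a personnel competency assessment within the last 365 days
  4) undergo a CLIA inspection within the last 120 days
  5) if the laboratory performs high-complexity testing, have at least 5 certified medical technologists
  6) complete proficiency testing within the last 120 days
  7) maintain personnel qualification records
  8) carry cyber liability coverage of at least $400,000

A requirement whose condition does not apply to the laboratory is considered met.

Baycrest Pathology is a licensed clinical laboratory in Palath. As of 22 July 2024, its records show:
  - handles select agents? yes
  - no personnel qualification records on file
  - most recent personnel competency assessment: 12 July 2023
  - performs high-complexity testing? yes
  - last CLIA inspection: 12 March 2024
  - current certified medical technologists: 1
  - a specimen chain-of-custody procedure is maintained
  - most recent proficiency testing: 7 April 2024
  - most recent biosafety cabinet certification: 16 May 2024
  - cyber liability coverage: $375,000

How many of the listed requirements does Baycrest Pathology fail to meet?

1. specimen chain-of-custody procedure present → met
2. condition 'handles select agents' holds; biosafety cabinet certification 67 days ago vs limit 60 → not met
3. personnel competency assessment 376 days ago vs limit 365 → not met
4. CLIA inspection 132 days ago vs limit 120 → not met
5. condition 'performs high-complexity testing' holds; certified medical technologists 1 < 5 → not met
6. proficiency testing 106 days ago vs limit 120 → met
7. personnel qualification records absent → not met
8. cyber liability coverage $375,000 < $400,000 → not met
Not met: 6 of 8

6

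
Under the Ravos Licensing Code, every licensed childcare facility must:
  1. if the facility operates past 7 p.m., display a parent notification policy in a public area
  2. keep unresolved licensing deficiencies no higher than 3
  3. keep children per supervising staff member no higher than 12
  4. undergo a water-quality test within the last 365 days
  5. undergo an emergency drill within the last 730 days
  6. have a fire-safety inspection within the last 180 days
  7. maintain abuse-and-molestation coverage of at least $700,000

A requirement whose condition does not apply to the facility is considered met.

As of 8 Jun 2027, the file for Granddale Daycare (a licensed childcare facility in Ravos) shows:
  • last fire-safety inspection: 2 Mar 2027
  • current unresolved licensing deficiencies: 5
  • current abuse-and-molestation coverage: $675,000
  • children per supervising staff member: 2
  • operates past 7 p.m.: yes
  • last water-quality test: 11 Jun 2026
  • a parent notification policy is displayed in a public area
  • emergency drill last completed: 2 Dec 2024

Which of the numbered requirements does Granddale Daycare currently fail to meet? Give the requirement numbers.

1. condition 'operates past 7 p.m.' holds; parent notification policy present → met
2. unresolved licensing deficiencies 5 > 3 → not met
3. children per supervising staff member 2 ≤ 12 → met
4. water-quality test 362 days ago vs limit 365 → met
5. emergency drill 918 days ago vs limit 730 → not met
6. fire-safety inspection 98 days ago vs limit 180 → met
7. abuse-and-molestation coverage $675,000 < $700,000 → not met
Not met: 2, 5, 7

2, 5, 7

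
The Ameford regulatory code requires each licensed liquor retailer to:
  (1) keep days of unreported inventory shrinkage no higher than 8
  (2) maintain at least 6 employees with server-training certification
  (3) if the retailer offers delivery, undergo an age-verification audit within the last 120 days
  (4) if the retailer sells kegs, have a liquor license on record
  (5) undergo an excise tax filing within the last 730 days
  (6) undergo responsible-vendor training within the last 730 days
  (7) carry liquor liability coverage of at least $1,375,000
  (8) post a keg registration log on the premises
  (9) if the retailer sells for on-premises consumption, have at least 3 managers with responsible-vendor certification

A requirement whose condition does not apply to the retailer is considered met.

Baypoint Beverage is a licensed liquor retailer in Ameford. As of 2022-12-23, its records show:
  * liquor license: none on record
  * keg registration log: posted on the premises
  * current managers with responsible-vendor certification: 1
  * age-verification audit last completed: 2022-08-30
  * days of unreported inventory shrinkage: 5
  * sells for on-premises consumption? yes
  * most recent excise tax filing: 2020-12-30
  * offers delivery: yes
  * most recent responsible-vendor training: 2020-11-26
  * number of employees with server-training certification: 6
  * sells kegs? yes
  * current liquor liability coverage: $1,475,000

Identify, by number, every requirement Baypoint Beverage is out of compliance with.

4, 6, 9

1. days of unreported inventory shrinkage 5 ≤ 8 → met
2. employees with server-training certification 6 ≥ 6 → met
3. condition 'offers delivery' holds; age-verification audit 115 days ago vs limit 120 → met
4. condition 'sells kegs' holds; liquor license absent → not met
5. excise tax filing 723 days ago vs limit 730 → met
6. responsible-vendor training 757 days ago vs limit 730 → not met
7. liquor liability coverage $1,475,000 ≥ $1,375,000 → met
8. keg registration log present → met
9. condition 'sells for on-premises consumption' holds; managers with responsible-vendor certification 1 < 3 → not met
Not met: 4, 6, 9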